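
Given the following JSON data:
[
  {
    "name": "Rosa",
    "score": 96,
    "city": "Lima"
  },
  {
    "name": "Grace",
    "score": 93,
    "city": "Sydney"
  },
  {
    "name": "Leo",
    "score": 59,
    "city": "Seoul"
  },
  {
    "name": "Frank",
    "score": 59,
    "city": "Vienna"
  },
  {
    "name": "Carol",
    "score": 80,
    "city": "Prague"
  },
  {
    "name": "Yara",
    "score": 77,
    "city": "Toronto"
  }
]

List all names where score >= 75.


Filtering records where score >= 75:
  Rosa (score=96) -> YES
  Grace (score=93) -> YES
  Leo (score=59) -> no
  Frank (score=59) -> no
  Carol (score=80) -> YES
  Yara (score=77) -> YES


ANSWER: Rosa, Grace, Carol, Yara


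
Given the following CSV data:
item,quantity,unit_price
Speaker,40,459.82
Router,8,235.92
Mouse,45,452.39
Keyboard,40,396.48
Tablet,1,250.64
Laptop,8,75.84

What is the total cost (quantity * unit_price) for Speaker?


Row: Speaker
quantity = 40
unit_price = 459.82
total = 40 * 459.82 = 18392.8

ANSWER: 18392.8


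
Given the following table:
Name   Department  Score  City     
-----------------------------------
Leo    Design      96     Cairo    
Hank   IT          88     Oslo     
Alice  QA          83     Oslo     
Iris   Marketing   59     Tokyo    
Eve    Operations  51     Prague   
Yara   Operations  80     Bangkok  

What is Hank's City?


Row 2: Hank
City = Oslo

ANSWER: Oslo


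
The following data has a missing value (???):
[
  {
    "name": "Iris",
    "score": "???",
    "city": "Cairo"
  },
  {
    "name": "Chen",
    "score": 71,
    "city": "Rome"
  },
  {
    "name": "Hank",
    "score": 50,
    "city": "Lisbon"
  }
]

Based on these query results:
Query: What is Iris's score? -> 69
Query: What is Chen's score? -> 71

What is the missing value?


The missing value is Iris's score
From query: Iris's score = 69

ANSWER: 69


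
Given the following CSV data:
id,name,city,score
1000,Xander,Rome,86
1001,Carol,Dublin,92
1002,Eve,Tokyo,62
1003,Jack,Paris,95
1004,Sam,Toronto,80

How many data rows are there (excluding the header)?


Counting rows (excluding header):
Header: id,name,city,score
Data rows: 5

ANSWER: 5


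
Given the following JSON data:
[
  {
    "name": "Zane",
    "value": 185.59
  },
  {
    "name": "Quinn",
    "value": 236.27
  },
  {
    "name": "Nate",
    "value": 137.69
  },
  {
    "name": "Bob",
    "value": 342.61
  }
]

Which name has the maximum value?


Comparing values:
  Zane: 185.59
  Quinn: 236.27
  Nate: 137.69
  Bob: 342.61
Maximum: Bob (342.61)

ANSWER: Bob


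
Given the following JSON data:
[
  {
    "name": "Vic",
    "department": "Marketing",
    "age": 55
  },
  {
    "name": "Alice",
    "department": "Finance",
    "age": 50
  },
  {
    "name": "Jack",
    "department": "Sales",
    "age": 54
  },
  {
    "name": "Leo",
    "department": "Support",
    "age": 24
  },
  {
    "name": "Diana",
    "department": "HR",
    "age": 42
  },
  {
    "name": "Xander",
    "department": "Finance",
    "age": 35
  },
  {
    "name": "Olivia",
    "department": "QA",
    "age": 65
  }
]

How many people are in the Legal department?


Scanning records for department = Legal
  No matches found
Count: 0

ANSWER: 0


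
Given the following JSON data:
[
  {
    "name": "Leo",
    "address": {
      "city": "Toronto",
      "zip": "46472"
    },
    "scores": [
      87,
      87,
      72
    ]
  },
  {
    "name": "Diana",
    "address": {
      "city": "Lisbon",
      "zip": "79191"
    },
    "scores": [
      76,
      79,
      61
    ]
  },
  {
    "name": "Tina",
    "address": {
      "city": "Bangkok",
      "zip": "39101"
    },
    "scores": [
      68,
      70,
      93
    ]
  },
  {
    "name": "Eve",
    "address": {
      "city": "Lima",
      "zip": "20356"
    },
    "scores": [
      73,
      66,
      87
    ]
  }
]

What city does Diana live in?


Path: records[1].address.city
Value: Lisbon

ANSWER: Lisbon


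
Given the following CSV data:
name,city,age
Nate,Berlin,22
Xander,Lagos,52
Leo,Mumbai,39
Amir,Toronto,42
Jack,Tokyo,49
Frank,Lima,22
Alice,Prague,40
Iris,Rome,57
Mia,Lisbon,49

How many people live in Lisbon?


Scanning city column for 'Lisbon':
  Row 9: Mia -> MATCH
Total matches: 1

ANSWER: 1


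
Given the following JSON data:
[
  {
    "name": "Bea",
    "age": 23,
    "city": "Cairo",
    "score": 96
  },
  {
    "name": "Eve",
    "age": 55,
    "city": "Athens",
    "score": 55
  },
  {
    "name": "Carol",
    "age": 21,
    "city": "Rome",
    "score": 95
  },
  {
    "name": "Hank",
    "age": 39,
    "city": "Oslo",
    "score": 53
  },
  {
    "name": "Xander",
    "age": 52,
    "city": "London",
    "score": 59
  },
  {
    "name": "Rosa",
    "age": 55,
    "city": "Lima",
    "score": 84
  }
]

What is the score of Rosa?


Looking up record where name = Rosa
Record index: 5
Field 'score' = 84

ANSWER: 84


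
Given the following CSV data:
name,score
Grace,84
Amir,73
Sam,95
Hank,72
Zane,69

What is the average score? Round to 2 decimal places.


Scores: 84, 73, 95, 72, 69
Sum = 393
Count = 5
Average = 393 / 5 = 78.60

ANSWER: 78.60


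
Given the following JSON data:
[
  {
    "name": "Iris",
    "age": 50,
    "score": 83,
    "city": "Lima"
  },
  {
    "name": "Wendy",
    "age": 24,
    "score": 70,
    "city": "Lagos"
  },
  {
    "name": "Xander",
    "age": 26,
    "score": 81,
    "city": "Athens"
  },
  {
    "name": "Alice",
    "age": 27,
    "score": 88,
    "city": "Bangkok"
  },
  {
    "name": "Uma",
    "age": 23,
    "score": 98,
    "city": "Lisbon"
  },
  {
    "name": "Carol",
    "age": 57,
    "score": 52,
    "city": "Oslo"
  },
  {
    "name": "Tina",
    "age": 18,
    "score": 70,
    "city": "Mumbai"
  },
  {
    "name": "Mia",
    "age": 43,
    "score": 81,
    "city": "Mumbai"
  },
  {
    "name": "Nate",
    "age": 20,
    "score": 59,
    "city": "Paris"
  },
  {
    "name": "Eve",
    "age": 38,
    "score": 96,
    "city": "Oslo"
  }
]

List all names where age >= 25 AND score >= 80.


Checking both conditions:
  Iris (age=50, score=83) -> YES
  Wendy (age=24, score=70) -> no
  Xander (age=26, score=81) -> YES
  Alice (age=27, score=88) -> YES
  Uma (age=23, score=98) -> no
  Carol (age=57, score=52) -> no
  Tina (age=18, score=70) -> no
  Mia (age=43, score=81) -> YES
  Nate (age=20, score=59) -> no
  Eve (age=38, score=96) -> YES


ANSWER: Iris, Xander, Alice, Mia, Eve


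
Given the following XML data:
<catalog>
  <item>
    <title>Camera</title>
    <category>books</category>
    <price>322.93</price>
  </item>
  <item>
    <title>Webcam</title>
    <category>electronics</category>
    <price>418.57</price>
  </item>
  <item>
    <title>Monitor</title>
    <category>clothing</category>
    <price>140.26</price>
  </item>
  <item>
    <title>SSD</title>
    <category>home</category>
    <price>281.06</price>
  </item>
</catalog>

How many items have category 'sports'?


Scanning <item> elements for <category>sports</category>:
Count: 0

ANSWER: 0


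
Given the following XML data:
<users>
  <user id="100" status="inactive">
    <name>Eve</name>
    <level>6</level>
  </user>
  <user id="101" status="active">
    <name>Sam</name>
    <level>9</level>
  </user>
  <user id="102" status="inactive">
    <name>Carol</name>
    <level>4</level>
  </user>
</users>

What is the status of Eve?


Finding user with name = Eve
user id="100" status="inactive"

ANSWER: inactive


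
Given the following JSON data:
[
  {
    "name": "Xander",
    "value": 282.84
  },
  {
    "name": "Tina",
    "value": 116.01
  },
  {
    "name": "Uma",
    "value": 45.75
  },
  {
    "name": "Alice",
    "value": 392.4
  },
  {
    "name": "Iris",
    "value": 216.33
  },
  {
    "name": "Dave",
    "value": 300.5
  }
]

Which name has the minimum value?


Comparing values:
  Xander: 282.84
  Tina: 116.01
  Uma: 45.75
  Alice: 392.4
  Iris: 216.33
  Dave: 300.5
Minimum: Uma (45.75)

ANSWER: Uma


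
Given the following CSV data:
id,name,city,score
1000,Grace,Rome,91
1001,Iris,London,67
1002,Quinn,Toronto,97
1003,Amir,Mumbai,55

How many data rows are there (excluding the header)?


Counting rows (excluding header):
Header: id,name,city,score
Data rows: 4

ANSWER: 4


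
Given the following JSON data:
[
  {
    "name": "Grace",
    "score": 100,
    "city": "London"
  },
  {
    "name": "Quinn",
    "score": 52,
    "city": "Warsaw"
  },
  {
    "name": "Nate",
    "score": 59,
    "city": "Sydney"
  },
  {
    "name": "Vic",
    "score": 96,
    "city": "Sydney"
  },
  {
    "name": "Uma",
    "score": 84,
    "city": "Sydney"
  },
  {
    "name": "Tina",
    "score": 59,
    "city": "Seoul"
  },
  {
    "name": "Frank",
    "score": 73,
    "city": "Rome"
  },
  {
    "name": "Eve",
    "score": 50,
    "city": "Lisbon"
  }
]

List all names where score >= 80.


Filtering records where score >= 80:
  Grace (score=100) -> YES
  Quinn (score=52) -> no
  Nate (score=59) -> no
  Vic (score=96) -> YES
  Uma (score=84) -> YES
  Tina (score=59) -> no
  Frank (score=73) -> no
  Eve (score=50) -> no


ANSWER: Grace, Vic, Uma


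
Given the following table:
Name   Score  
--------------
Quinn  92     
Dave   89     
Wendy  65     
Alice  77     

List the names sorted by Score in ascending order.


Sorting by Score (ascending):
  Wendy: 65
  Alice: 77
  Dave: 89
  Quinn: 92


ANSWER: Wendy, Alice, Dave, Quinn


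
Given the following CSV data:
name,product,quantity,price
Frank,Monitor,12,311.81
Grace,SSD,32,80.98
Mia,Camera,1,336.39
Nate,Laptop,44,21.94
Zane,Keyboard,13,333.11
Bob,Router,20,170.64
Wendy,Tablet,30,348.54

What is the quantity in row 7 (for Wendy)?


Row 7: Wendy
Column 'quantity' = 30

ANSWER: 30


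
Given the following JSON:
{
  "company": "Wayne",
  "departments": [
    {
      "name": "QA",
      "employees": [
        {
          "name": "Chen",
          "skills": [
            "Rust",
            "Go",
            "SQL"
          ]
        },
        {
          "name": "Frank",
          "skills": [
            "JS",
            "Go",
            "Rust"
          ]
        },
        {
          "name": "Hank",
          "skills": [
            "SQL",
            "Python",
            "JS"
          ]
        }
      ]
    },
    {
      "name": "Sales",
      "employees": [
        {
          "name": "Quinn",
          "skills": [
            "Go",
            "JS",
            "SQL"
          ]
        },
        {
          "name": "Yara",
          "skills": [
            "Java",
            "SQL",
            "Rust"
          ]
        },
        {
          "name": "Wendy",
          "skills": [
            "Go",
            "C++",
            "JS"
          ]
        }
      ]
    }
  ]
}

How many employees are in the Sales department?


Path: departments[1].employees
Count: 3

ANSWER: 3


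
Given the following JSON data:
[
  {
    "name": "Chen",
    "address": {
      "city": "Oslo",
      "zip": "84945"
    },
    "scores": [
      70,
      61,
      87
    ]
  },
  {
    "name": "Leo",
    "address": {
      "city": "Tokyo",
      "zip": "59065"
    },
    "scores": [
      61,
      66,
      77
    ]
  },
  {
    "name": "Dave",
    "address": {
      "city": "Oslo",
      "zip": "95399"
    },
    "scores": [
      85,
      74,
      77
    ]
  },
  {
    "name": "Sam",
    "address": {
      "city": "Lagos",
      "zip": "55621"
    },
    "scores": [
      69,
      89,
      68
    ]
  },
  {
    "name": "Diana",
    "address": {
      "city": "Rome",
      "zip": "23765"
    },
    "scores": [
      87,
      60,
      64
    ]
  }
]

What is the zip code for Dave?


Path: records[2].address.zip
Value: 95399

ANSWER: 95399


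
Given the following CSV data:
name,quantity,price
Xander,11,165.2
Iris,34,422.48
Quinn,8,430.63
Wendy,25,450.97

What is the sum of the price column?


Values in 'price' column:
  Row 1: 165.2
  Row 2: 422.48
  Row 3: 430.63
  Row 4: 450.97
Sum = 165.2 + 422.48 + 430.63 + 450.97 = 1469.28

ANSWER: 1469.28


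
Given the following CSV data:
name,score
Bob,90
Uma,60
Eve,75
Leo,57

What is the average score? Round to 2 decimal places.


Scores: 90, 60, 75, 57
Sum = 282
Count = 4
Average = 282 / 4 = 70.50

ANSWER: 70.50


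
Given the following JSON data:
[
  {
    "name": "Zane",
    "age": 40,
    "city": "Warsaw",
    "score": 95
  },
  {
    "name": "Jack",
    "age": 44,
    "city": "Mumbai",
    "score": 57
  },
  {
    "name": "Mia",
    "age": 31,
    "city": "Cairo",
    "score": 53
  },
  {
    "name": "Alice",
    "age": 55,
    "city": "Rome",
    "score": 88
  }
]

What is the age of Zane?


Looking up record where name = Zane
Record index: 0
Field 'age' = 40

ANSWER: 40


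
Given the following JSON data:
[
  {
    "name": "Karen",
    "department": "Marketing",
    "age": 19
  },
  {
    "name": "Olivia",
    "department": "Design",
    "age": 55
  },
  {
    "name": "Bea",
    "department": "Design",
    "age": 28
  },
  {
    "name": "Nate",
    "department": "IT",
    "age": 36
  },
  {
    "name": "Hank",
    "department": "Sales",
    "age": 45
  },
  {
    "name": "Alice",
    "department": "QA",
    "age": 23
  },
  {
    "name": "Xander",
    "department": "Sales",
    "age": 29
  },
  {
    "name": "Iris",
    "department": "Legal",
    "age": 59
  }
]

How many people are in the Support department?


Scanning records for department = Support
  No matches found
Count: 0

ANSWER: 0


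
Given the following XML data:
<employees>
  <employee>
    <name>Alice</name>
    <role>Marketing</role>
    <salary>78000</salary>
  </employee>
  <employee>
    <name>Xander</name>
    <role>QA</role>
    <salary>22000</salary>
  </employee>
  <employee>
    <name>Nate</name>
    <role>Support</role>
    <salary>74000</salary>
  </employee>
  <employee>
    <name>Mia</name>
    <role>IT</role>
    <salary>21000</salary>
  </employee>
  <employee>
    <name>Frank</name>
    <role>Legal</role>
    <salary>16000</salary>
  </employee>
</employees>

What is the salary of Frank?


Searching for <employee> with <name>Frank</name>
Found at position 5
<salary>16000</salary>

ANSWER: 16000


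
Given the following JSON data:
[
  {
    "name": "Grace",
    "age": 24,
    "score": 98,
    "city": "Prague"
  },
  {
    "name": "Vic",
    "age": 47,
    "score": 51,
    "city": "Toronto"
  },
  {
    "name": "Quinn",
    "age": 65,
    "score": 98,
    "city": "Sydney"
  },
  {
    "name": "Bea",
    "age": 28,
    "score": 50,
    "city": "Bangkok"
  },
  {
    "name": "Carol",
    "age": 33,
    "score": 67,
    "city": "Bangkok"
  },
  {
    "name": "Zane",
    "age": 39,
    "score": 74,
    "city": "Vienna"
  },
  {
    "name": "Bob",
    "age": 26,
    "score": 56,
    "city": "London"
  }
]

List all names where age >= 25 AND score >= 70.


Checking both conditions:
  Grace (age=24, score=98) -> no
  Vic (age=47, score=51) -> no
  Quinn (age=65, score=98) -> YES
  Bea (age=28, score=50) -> no
  Carol (age=33, score=67) -> no
  Zane (age=39, score=74) -> YES
  Bob (age=26, score=56) -> no


ANSWER: Quinn, Zane


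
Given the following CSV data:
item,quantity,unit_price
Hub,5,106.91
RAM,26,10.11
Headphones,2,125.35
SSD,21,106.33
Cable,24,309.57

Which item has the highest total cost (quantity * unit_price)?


Computing row totals:
  Hub: 534.55
  RAM: 262.86
  Headphones: 250.7
  SSD: 2232.93
  Cable: 7429.68
Maximum: Cable (7429.68)

ANSWER: Cable


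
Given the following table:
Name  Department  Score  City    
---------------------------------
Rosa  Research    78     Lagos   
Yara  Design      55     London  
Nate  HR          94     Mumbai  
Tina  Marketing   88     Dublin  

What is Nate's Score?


Row 3: Nate
Score = 94

ANSWER: 94


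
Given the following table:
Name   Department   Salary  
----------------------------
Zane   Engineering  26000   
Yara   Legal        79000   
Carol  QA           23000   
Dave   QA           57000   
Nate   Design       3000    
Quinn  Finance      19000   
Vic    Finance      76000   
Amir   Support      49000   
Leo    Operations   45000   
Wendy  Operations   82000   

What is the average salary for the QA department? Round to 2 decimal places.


QA department members:
  Carol: 23000
  Dave: 57000
Sum = 80000
Count = 2
Average = 80000 / 2 = 40000.00

ANSWER: 40000.00


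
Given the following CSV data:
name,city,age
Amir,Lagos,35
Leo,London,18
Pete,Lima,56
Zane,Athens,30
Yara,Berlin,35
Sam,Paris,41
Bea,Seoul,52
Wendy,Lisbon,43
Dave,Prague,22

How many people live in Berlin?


Scanning city column for 'Berlin':
  Row 5: Yara -> MATCH
Total matches: 1

ANSWER: 1


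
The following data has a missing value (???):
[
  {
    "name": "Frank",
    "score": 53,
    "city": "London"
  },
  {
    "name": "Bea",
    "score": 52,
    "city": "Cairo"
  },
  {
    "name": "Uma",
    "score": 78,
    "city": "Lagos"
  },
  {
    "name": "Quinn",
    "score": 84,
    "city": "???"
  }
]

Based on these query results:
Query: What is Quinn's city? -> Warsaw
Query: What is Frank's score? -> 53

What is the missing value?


The missing value is Quinn's city
From query: Quinn's city = Warsaw

ANSWER: Warsaw


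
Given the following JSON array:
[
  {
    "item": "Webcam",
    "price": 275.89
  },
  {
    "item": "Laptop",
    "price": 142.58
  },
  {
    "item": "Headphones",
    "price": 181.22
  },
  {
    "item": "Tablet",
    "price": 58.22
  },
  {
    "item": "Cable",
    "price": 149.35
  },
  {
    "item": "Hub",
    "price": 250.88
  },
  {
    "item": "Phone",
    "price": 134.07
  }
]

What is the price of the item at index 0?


Array index 0 -> Webcam
price = 275.89

ANSWER: 275.89


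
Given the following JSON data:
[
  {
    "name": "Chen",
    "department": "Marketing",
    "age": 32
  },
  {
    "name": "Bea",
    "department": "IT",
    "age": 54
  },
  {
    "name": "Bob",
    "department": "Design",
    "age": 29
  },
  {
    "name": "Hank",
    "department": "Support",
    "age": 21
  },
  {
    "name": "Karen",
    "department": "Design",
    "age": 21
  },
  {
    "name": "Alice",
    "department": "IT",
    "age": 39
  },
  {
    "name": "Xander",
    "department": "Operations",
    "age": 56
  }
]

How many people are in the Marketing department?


Scanning records for department = Marketing
  Record 0: Chen
Count: 1

ANSWER: 1


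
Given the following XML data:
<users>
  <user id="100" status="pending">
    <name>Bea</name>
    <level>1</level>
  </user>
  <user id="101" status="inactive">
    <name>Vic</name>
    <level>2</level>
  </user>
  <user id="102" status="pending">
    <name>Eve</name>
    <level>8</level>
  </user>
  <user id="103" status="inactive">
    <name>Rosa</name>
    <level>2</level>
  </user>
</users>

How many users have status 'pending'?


Counting users with status='pending':
  Bea (id=100) -> MATCH
  Eve (id=102) -> MATCH
Count: 2

ANSWER: 2


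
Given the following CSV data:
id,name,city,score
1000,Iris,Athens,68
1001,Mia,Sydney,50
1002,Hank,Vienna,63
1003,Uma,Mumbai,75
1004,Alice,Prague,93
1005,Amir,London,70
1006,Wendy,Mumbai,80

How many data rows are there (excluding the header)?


Counting rows (excluding header):
Header: id,name,city,score
Data rows: 7

ANSWER: 7


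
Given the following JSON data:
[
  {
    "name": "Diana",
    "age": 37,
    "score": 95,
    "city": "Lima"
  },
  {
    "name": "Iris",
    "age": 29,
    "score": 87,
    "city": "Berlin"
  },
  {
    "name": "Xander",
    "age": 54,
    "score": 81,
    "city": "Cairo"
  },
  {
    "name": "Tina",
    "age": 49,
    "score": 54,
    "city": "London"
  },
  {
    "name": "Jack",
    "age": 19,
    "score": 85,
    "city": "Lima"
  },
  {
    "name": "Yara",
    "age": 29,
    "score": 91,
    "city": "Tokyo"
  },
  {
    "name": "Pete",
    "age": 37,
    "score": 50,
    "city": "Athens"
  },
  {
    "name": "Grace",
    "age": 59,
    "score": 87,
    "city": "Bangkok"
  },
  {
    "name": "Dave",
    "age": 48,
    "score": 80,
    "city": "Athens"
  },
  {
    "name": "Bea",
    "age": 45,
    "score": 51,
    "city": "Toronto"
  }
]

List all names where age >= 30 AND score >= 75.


Checking both conditions:
  Diana (age=37, score=95) -> YES
  Iris (age=29, score=87) -> no
  Xander (age=54, score=81) -> YES
  Tina (age=49, score=54) -> no
  Jack (age=19, score=85) -> no
  Yara (age=29, score=91) -> no
  Pete (age=37, score=50) -> no
  Grace (age=59, score=87) -> YES
  Dave (age=48, score=80) -> YES
  Bea (age=45, score=51) -> no


ANSWER: Diana, Xander, Grace, Dave


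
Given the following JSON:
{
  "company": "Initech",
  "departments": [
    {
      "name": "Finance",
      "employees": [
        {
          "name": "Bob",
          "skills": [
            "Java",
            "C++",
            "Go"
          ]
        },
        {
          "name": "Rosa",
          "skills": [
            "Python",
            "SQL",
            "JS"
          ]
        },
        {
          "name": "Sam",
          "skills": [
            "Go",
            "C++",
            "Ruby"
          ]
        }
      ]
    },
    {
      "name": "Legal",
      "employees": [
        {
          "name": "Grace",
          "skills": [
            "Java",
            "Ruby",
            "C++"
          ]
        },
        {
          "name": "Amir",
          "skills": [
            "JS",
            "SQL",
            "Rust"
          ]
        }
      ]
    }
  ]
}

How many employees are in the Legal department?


Path: departments[1].employees
Count: 2

ANSWER: 2


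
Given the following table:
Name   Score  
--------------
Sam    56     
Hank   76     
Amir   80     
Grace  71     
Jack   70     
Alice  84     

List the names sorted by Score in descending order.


Sorting by Score (descending):
  Alice: 84
  Amir: 80
  Hank: 76
  Grace: 71
  Jack: 70
  Sam: 56


ANSWER: Alice, Amir, Hank, Grace, Jack, Sam


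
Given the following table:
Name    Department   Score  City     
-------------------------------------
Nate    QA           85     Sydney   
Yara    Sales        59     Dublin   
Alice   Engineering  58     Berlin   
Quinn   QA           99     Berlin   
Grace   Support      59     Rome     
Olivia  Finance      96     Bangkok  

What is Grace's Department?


Row 5: Grace
Department = Support

ANSWER: Support


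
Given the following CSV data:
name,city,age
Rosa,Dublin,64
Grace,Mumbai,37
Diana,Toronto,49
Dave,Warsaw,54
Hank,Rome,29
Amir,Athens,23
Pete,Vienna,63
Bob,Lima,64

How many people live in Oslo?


Scanning city column for 'Oslo':
Total matches: 0

ANSWER: 0


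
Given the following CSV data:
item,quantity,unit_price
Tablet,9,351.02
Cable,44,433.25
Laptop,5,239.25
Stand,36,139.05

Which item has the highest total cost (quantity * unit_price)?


Computing row totals:
  Tablet: 3159.18
  Cable: 19063.0
  Laptop: 1196.25
  Stand: 5005.8
Maximum: Cable (19063.0)

ANSWER: Cable


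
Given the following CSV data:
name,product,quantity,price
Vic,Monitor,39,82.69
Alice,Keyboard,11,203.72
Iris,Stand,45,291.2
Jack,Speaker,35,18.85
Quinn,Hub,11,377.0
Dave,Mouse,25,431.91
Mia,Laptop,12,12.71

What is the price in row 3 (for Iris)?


Row 3: Iris
Column 'price' = 291.2

ANSWER: 291.2


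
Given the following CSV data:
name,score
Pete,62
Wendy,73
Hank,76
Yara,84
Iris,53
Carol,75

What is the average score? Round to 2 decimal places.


Scores: 62, 73, 76, 84, 53, 75
Sum = 423
Count = 6
Average = 423 / 6 = 70.50

ANSWER: 70.50


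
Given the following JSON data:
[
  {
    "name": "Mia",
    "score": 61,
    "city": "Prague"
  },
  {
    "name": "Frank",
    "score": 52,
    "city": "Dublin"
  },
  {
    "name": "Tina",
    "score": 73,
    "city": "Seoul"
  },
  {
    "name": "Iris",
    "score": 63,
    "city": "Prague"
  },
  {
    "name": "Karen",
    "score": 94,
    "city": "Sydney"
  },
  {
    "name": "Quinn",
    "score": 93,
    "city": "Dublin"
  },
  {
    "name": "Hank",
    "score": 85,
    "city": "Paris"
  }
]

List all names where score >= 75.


Filtering records where score >= 75:
  Mia (score=61) -> no
  Frank (score=52) -> no
  Tina (score=73) -> no
  Iris (score=63) -> no
  Karen (score=94) -> YES
  Quinn (score=93) -> YES
  Hank (score=85) -> YES


ANSWER: Karen, Quinn, Hank


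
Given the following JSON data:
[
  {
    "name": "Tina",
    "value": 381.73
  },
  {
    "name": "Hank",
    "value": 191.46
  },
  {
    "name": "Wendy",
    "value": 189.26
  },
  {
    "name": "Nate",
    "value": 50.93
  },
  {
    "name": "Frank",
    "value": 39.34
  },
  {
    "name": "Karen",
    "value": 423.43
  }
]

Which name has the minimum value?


Comparing values:
  Tina: 381.73
  Hank: 191.46
  Wendy: 189.26
  Nate: 50.93
  Frank: 39.34
  Karen: 423.43
Minimum: Frank (39.34)

ANSWER: Frank


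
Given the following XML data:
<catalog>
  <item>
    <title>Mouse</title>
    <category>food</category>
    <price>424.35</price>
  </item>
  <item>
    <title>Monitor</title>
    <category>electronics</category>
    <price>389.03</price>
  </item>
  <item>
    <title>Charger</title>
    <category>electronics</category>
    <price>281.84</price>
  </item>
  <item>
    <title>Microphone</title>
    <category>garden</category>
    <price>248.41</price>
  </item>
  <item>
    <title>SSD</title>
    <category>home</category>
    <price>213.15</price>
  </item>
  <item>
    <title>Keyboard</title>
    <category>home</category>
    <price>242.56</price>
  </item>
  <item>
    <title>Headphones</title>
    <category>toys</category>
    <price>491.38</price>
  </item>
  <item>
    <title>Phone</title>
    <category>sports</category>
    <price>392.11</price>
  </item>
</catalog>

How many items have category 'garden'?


Scanning <item> elements for <category>garden</category>:
  Item 4: Microphone -> MATCH
Count: 1

ANSWER: 1


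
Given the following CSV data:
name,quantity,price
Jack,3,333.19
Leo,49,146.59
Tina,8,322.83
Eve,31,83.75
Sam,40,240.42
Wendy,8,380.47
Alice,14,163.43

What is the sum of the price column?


Values in 'price' column:
  Row 1: 333.19
  Row 2: 146.59
  Row 3: 322.83
  Row 4: 83.75
  Row 5: 240.42
  Row 6: 380.47
  Row 7: 163.43
Sum = 333.19 + 146.59 + 322.83 + 83.75 + 240.42 + 380.47 + 163.43 = 1670.68

ANSWER: 1670.68


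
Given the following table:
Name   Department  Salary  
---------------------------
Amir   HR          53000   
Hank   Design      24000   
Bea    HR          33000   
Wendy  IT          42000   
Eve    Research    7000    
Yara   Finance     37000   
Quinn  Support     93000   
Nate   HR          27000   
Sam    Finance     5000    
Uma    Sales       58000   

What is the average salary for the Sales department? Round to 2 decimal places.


Sales department members:
  Uma: 58000
Sum = 58000
Count = 1
Average = 58000 / 1 = 58000.00

ANSWER: 58000.00


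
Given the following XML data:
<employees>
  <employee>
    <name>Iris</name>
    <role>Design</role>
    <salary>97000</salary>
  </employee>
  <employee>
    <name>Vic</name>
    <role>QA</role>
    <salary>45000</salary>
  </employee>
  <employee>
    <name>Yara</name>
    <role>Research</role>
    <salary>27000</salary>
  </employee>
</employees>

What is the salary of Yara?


Searching for <employee> with <name>Yara</name>
Found at position 3
<salary>27000</salary>

ANSWER: 27000


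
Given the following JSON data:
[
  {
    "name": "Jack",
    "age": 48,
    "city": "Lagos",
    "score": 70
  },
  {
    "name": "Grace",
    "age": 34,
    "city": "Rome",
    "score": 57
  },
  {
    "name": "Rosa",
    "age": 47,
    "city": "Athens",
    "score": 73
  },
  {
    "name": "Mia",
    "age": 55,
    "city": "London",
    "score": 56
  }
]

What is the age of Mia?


Looking up record where name = Mia
Record index: 3
Field 'age' = 55

ANSWER: 55


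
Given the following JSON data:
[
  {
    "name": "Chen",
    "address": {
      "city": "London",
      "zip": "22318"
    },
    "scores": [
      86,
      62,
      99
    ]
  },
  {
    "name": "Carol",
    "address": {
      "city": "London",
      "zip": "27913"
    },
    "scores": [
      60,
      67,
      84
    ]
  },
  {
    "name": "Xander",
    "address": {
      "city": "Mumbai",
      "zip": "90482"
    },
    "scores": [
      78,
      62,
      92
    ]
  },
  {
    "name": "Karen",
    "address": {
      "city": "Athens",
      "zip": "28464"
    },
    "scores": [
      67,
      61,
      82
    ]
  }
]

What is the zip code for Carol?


Path: records[1].address.zip
Value: 27913

ANSWER: 27913


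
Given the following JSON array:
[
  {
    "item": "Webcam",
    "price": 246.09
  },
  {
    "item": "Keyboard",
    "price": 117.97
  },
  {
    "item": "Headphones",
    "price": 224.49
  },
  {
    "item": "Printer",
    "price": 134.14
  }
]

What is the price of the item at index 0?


Array index 0 -> Webcam
price = 246.09

ANSWER: 246.09


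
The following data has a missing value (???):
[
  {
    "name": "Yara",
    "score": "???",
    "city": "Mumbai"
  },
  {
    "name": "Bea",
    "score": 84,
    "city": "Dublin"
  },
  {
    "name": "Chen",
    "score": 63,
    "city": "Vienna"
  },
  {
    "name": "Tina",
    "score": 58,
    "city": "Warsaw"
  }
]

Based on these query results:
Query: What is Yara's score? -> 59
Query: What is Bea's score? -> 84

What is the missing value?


The missing value is Yara's score
From query: Yara's score = 59

ANSWER: 59


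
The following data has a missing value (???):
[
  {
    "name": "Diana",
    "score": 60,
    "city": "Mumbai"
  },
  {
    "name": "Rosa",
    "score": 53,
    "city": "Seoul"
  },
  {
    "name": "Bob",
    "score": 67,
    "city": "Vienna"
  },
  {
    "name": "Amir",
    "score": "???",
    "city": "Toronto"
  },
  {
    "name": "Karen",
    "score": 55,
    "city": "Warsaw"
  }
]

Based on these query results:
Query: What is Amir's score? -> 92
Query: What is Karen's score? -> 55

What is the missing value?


The missing value is Amir's score
From query: Amir's score = 92

ANSWER: 92


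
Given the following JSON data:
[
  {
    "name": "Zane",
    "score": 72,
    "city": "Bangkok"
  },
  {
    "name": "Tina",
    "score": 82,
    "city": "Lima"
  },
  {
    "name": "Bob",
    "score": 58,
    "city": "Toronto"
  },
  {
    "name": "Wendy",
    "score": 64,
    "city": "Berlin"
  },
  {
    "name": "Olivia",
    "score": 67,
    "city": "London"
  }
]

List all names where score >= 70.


Filtering records where score >= 70:
  Zane (score=72) -> YES
  Tina (score=82) -> YES
  Bob (score=58) -> no
  Wendy (score=64) -> no
  Olivia (score=67) -> no


ANSWER: Zane, Tina


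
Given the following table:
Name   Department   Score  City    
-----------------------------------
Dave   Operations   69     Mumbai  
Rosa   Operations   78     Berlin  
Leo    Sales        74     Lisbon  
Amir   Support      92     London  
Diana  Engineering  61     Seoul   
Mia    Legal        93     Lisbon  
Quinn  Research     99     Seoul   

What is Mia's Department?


Row 6: Mia
Department = Legal

ANSWER: Legal


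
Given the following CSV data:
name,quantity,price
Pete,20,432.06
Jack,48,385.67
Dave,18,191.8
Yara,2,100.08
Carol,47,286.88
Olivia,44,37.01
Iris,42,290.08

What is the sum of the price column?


Values in 'price' column:
  Row 1: 432.06
  Row 2: 385.67
  Row 3: 191.8
  Row 4: 100.08
  Row 5: 286.88
  Row 6: 37.01
  Row 7: 290.08
Sum = 432.06 + 385.67 + 191.8 + 100.08 + 286.88 + 37.01 + 290.08 = 1723.58

ANSWER: 1723.58


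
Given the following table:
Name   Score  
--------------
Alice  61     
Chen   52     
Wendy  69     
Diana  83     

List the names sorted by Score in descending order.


Sorting by Score (descending):
  Diana: 83
  Wendy: 69
  Alice: 61
  Chen: 52


ANSWER: Diana, Wendy, Alice, Chen


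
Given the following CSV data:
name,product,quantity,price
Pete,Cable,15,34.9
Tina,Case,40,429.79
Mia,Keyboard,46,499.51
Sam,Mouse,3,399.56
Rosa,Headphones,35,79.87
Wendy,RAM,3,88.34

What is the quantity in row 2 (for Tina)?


Row 2: Tina
Column 'quantity' = 40

ANSWER: 40


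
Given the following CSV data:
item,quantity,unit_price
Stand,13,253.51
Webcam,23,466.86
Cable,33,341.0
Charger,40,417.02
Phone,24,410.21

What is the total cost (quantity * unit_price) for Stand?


Row: Stand
quantity = 13
unit_price = 253.51
total = 13 * 253.51 = 3295.63

ANSWER: 3295.63


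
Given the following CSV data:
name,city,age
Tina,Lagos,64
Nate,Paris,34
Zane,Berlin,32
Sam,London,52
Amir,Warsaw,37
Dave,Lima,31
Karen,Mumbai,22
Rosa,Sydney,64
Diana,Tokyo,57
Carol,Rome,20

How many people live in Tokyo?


Scanning city column for 'Tokyo':
  Row 9: Diana -> MATCH
Total matches: 1

ANSWER: 1


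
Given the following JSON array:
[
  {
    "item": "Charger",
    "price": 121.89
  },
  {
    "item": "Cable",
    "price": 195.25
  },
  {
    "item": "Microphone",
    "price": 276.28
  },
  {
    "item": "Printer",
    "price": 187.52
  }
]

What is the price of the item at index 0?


Array index 0 -> Charger
price = 121.89

ANSWER: 121.89


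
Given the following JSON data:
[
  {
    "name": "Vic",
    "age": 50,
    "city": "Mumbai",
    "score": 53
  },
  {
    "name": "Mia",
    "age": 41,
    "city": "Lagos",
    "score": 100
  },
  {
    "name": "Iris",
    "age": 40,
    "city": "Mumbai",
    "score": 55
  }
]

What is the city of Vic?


Looking up record where name = Vic
Record index: 0
Field 'city' = Mumbai

ANSWER: Mumbai


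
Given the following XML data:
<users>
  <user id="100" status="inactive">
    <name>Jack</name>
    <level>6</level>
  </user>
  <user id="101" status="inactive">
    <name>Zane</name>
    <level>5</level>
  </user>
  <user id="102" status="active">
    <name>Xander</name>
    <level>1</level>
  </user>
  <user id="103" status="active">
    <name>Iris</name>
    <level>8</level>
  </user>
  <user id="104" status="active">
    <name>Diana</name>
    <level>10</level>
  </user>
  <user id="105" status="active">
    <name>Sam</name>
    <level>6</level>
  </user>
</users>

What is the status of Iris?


Finding user with name = Iris
user id="103" status="active"

ANSWER: active


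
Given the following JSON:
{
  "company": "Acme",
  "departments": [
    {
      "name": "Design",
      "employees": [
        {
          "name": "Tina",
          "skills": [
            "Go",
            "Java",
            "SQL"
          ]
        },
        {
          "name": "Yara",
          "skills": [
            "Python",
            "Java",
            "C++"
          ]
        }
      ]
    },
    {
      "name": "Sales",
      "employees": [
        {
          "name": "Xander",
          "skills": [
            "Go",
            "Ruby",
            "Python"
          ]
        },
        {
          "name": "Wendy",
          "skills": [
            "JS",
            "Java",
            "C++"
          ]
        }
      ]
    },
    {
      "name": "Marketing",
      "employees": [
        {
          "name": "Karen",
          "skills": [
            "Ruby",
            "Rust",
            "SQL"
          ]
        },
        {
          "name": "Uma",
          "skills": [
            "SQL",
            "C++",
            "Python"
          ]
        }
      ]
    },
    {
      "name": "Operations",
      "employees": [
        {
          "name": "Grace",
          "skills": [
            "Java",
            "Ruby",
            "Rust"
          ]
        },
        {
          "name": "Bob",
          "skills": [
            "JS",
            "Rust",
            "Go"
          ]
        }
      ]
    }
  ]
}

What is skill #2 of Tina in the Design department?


Path: departments[0].employees[0].skills[1]
Value: Java

ANSWER: Java


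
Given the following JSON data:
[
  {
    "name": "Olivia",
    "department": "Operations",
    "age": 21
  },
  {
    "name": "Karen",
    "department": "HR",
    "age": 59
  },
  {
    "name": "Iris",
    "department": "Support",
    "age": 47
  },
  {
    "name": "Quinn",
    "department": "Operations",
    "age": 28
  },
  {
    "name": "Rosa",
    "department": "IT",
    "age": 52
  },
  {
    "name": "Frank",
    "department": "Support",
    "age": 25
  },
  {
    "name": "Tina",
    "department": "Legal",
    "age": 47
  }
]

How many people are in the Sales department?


Scanning records for department = Sales
  No matches found
Count: 0

ANSWER: 0


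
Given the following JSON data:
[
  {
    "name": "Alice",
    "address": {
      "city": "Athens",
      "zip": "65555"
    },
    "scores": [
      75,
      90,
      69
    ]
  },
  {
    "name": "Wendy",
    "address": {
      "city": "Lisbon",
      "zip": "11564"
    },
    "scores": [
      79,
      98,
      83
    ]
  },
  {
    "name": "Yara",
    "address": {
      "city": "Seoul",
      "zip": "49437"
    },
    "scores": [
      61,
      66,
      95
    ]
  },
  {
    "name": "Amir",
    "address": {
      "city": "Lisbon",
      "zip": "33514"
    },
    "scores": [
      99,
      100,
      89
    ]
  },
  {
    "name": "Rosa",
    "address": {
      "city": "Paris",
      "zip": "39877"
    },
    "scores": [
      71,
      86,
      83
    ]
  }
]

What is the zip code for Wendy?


Path: records[1].address.zip
Value: 11564

ANSWER: 11564


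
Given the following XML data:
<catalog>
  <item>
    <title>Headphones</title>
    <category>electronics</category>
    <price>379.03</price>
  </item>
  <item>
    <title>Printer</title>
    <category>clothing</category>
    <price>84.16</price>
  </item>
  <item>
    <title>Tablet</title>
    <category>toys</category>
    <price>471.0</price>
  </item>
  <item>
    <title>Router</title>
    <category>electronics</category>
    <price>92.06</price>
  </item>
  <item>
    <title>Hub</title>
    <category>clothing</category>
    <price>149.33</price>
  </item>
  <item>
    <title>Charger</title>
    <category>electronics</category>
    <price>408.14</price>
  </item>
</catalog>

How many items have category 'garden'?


Scanning <item> elements for <category>garden</category>:
Count: 0

ANSWER: 0


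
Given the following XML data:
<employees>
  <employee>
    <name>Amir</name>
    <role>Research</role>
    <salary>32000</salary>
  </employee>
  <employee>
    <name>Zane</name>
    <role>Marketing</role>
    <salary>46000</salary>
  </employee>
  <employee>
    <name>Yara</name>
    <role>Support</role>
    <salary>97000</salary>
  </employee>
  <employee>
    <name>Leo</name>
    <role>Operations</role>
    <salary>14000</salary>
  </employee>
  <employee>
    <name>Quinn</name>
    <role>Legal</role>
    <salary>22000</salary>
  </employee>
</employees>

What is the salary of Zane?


Searching for <employee> with <name>Zane</name>
Found at position 2
<salary>46000</salary>

ANSWER: 46000


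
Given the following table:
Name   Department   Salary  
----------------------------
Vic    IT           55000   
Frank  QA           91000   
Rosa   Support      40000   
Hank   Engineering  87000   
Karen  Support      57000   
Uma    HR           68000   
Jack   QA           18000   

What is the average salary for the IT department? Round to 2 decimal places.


IT department members:
  Vic: 55000
Sum = 55000
Count = 1
Average = 55000 / 1 = 55000.00

ANSWER: 55000.00


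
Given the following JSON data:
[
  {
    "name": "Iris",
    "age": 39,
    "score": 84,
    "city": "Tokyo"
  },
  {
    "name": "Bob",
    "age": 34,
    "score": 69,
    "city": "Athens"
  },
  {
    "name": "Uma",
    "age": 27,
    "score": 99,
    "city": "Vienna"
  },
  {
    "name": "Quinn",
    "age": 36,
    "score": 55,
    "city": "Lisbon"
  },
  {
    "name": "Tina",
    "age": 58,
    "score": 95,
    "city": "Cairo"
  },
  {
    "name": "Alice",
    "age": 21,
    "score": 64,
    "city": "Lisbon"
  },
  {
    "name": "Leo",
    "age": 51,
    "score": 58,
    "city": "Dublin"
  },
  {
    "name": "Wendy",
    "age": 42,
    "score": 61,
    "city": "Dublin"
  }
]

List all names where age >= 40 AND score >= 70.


Checking both conditions:
  Iris (age=39, score=84) -> no
  Bob (age=34, score=69) -> no
  Uma (age=27, score=99) -> no
  Quinn (age=36, score=55) -> no
  Tina (age=58, score=95) -> YES
  Alice (age=21, score=64) -> no
  Leo (age=51, score=58) -> no
  Wendy (age=42, score=61) -> no


ANSWER: Tina
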